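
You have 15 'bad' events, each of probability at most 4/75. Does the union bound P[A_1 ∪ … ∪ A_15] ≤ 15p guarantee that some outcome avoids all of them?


Union bound: P[∪_{i=1}^{15} A_i] ≤ Σ_i P[A_i] ≤ 15·p = 15·(4/75) = 4/5.
Numerically: 4/5 ≈ 0.800.
Is 4/5 < 1? YES.
Since P[∪ A_i] ≤ 4/5 < 1, the complement has P[∩ A_i^c] ≥ 1 − 4/5 = 1/5 > 0, so some outcome avoids every A_i.

15·p = 4/5 ≈ 0.800; existence CERTIFIED by the union bound.


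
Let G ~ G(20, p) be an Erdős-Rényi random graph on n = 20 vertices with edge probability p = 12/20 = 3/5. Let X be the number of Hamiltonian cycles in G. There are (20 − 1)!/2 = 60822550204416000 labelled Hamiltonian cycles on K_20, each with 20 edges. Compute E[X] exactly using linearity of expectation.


K_20 has (20 − 1)!/2 = 60822550204416000 labelled Hamiltonian cycles.
For each such Hamiltonian cycle H, let X_H = 1 if all 20 edges of H are present in G. Then P[X_H = 1] = p^{20} = (3/5)^{20} = 3486784401/95367431640625.
By linearity of expectation: E[X] = Σ_H E[X_H] = 60822550204416000 · p^{20} = 60822550204416000 · 3486784401/95367431640625 = 1696600954254376560918528/762939453125.
Numerically: E[X] ≈ 2.22e+12.

E[X] = 60822550204416000 · (3/5)^{20} = 1696600954254376560918528/762939453125 ≈ 2.22e+12.


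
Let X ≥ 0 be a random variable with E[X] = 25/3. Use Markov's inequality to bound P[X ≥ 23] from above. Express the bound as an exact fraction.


μ = E[X] = 25/3, a = 23.
Markov: P[X ≥ 23] ≤ μ/a = (25/3)/23 = 25/69.
Numerically: ≈ 0.36232.
(Since a = 23 > μ = 8.33333, the bound 25/69 is < 1 and informative.)

P[X ≥ 23] ≤ 25/69 ≈ 0.36232.


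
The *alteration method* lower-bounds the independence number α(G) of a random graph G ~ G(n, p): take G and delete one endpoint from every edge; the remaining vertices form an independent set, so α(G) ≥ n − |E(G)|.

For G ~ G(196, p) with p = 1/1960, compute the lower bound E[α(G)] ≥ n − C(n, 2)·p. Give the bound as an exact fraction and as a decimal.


E[|E(G)|] = C(196, 2)·p = 19110 · (1/1960) = 39/4.
E[α(G)] ≥ n − E[|E(G)|] = 196 − 39/4 = 745/4.
Numerically: ≈ 186.2500.
(This is only a lower bound; the true E[α(G)] may be larger.)

E[α(G)] ≥ 745/4 ≈ 186.2500.


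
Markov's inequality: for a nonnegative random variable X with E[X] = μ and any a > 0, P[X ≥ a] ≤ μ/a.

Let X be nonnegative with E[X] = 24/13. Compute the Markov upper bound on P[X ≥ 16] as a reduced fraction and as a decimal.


μ = E[X] = 24/13, a = 16.
Markov: P[X ≥ 16] ≤ μ/a = (24/13)/16 = 3/26.
Numerically: ≈ 0.11538.
(Since a = 16 > μ = 1.84615, the bound 3/26 is < 1 and informative.)

P[X ≥ 16] ≤ 3/26 ≈ 0.11538.


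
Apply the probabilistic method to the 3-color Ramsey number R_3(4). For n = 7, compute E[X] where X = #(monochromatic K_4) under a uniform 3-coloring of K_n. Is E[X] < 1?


E[X] = C(7, 4) · 3^{1 − 6} = 35 · 3^{−5} = 35/243.
As a reduced fraction: E[X] = 35/243 ≈ 0.144033.
Is E[X] < 1? YES.
Since E[X] < 1, there exists a 3-coloring of K_{7} with no monochromatic K_4; hence R_3(4) > 7.

E[X] = 35/243 ≈ 0.144033; E[X] < 1, so R_3(4) > 7.


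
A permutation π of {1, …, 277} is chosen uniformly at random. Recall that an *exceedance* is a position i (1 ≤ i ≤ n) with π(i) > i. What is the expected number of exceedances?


Write X = Σ_{i=1}^{277} X_i, where X_i = 1_{π(i) > i}.
For each fixed i, π(i) is uniform over {1, …, 277} (marginal of a uniform permutation), so P[π(i) > i] = (n − i)/n. Summing: Σ_{i=1}^{277} (n − i)/n = (0 + 1 + … + 276)/277 = 277(277 − 1)/(2·277) = (277 − 1)/2.
Hence E[X] = Σ_{i=1}^{277} (277 − i)/277 = 138 ≈ 138.000000.

E[X] = 138 = 138.000000.


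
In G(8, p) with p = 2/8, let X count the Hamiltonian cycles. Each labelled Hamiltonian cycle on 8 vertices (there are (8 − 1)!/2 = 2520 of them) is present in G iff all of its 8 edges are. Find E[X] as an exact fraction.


K_8 has (8 − 1)!/2 = 2520 labelled Hamiltonian cycles.
For each such Hamiltonian cycle H, let X_H = 1 if all 8 edges of H are present in G. Then P[X_H = 1] = p^{8} = (1/4)^{8} = 1/65536.
Summing the indicators: E[X] = Σ_H E[X_H] = 2520 · p^{8} = 2520 · 1/65536 = 315/8192.
Numerically: E[X] ≈ 0.038452.

E[X] = 2520 · (1/4)^{8} = 315/8192 ≈ 0.038452.


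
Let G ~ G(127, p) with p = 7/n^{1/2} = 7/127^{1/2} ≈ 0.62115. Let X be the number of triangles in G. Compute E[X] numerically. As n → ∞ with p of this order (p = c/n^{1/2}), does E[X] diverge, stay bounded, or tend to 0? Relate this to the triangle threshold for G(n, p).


Number of potential triangles: C(127, 3) = 333375.
Each occurs with probability p³ ≈ (0.62115)³ ≈ 2.39656128e-01.
By linearity: E[X] = C(127, 3)·p³ ≈ 333375 · 2.39656128e-01 ≈ 79895.361717.
Since α = 1/2 < 1, p = c/n^{1/2} ≫ 1/n is above the triangle threshold p ~ 1/n. Asymptotically E[X] ~ (c³/6)·n^{3(1−α)} = (7³/6)·n^{1.5} → ∞; triangles are abundant w.h.p.

E[X] ≈ 79895.361717; in regime p = Θ(1/n^{1/2}) E[X] diverges (above the triangle threshold p ~ 1/n).


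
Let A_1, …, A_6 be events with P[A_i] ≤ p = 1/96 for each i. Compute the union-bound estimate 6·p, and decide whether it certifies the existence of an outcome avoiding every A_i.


Union bound: P[∪_{i=1}^{6} A_i] ≤ Σ_i P[A_i] ≤ 6·p = 6·(1/96) = 1/16.
Numerically: 1/16 ≈ 0.0625000.
Is 1/16 < 1? YES.
Since P[∪ A_i] ≤ 1/16 < 1, the complement has P[∩ A_i^c] ≥ 1 − 1/16 = 15/16 > 0, so some outcome avoids every A_i.

6·p = 1/16 ≈ 0.0625000; existence CERTIFIED by the union bound.


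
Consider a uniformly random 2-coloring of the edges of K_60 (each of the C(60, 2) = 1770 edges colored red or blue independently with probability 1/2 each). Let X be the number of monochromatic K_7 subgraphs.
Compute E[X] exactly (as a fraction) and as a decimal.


Let X = Σ_S X_S over the C(60, 7) = 386206920 subsets S of size 7, where X_S = 1 if the K_7 on S is monochromatic.
For a fixed S, the K_7 on S has C(7, 2) = 21 edges. P[all 21 edges red] = (1/2)^21, and likewise for blue, so P[monochromatic] = 2·(1/2)^21 = 2^{1 − 21} = 1/1048576.
Summing: E[X] = C(60, 7) · 2^{1 − 21} = 386206920 · 1/1048576 = 48275865/131072.
Numerically: E[X] ≈ 368.315620.

E[X] = C(60,7)·2^(1−C(7,2)) = 48275865/131072 ≈ 368.315620.


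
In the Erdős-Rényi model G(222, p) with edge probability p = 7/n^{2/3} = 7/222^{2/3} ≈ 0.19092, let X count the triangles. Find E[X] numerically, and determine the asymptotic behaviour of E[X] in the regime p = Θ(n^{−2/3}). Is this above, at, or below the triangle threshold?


Number of potential triangles: C(222, 3) = 1798940.
Each occurs with probability p³ ≈ (0.19092)³ ≈ 6.9596624e-03.
By linearity: E[X] = C(222, 3)·p³ ≈ 1798940 · 6.9596624e-03 ≈ 12520.01502.
Since α = 2/3 < 1, p = c/n^{2/3} ≫ 1/n is above the triangle threshold p ~ 1/n. Asymptotically E[X] ~ (c³/6)·n^{3(1−α)} = (7³/6)·n^{1} → ∞; triangles are abundant w.h.p.

E[X] ≈ 12520.01502; in regime p = Θ(1/n^{2/3}) E[X] diverges (above the triangle threshold p ~ 1/n).


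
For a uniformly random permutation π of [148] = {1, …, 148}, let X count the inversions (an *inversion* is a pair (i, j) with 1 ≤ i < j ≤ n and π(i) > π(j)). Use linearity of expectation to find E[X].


Write X = Σ X_I over the C(148, 2) = 10878 pairs i < j, with X_I the indicator of one inversion.
There are 10878 indicators.
For each fixed pair i < j, the values π(i) and π(j) are two distinct elements of {1, …, 148} in uniformly random order; by symmetry P[π(i) > π(j)] = 1/2.
By linearity: E[X] = 10878 · (1/2) = C(148, 2) · (1/2) = 10878/2 = 5439 ≈ 5439.000.

E[X] = 5439 = 5439.000.


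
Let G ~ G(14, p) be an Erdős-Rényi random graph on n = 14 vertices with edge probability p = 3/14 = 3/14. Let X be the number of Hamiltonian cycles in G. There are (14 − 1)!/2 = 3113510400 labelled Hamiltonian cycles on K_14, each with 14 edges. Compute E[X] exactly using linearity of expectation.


K_14 has (14 − 1)!/2 = 3113510400 labelled Hamiltonian cycles.
For each such Hamiltonian cycle H, let X_H = 1 if all 14 edges of H are present in G. Then P[X_H = 1] = p^{14} = (3/14)^{14} = 4782969/11112006825558016.
By linearity of expectation: E[X] = Σ_H E[X_H] = 3113510400 · p^{14} = 3113510400 · 4782969/11112006825558016 = 4155084744525/3100448333024.
Numerically: E[X] ≈ 1.34.

E[X] = 3113510400 · (3/14)^{14} = 4155084744525/3100448333024 ≈ 1.34.


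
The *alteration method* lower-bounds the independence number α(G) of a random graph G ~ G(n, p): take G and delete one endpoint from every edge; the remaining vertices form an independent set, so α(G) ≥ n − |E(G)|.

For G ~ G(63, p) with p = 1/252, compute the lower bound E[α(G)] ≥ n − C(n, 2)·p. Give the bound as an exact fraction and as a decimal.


E[|E(G)|] = C(63, 2)·p = 1953 · (1/252) = 31/4.
E[α(G)] ≥ n − E[|E(G)|] = 63 − 31/4 = 221/4.
Numerically: ≈ 55.250.
(This is only a lower bound; the true E[α(G)] may be larger.)

E[α(G)] ≥ 221/4 ≈ 55.250.


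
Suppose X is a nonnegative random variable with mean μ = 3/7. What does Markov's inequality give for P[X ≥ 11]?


μ = E[X] = 3/7, a = 11.
Markov: P[X ≥ 11] ≤ μ/a = (3/7)/11 = 3/77.
Numerically: ≈ 0.038961.
(Since a = 11 > μ = 0.428571, the bound 3/77 is < 1 and informative.)

P[X ≥ 11] ≤ 3/77 ≈ 0.038961.


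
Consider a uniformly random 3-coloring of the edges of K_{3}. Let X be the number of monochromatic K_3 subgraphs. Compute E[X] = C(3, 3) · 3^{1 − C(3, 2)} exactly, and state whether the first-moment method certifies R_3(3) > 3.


E[X] = C(3, 3) · 3^{1 − 3} = 1 · 3^{−2} = 1/9.
As a reduced fraction: E[X] = 1/9 ≈ 0.1111.
Is E[X] < 1? YES.
Since E[X] < 1, there exists a 3-coloring of K_{3} with no monochromatic K_3; hence R_3(3) > 3.

E[X] = 1/9 ≈ 0.1111; E[X] < 1, so R_3(3) > 3.


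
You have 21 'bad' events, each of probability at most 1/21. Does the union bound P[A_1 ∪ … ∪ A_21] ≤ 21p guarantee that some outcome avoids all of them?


Union bound: P[∪_{i=1}^{21} A_i] ≤ Σ_i P[A_i] ≤ 21·p = 21·(1/21) = 1.
Numerically: 1 ≈ 1.0000.
Is 1 < 1? NO.
Since the bound 1 is ≥ 1, the union bound is uninformative here; it does NOT by itself certify existence.

21·p = 1 ≈ 1.0000; existence NOT certified by the union bound.


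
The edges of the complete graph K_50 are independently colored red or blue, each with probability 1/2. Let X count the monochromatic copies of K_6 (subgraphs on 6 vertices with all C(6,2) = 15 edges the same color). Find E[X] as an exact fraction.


Let X = Σ_S X_S over the C(50, 6) = 15890700 subsets S of size 6, where X_S = 1 if the K_6 on S is monochromatic.
For a fixed S, the K_6 on S has C(6, 2) = 15 edges. P[all 15 edges red] = (1/2)^15, and likewise for blue, so P[monochromatic] = 2·(1/2)^15 = 2^{1 − 15} = 1/16384.
By linearity of expectation: E[X] = C(50, 6) · 2^{1 − 15} = 15890700 · 1/16384 = 3972675/4096.
Numerically: E[X] ≈ 969.891.

E[X] = C(50,6)·2^(1−C(6,2)) = 3972675/4096 ≈ 969.891.


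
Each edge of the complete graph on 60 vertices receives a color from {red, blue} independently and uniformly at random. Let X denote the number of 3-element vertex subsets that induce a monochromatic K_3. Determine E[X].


Let X = Σ_S X_S over the C(60, 3) = 34220 subsets S of size 3, where X_S = 1 if the K_3 on S is monochromatic.
For a fixed S, the K_3 on S has C(3, 2) = 3 edges. P[all 3 edges red] = (1/2)^3, and likewise for blue, so P[monochromatic] = 2·(1/2)^3 = 2^{1 − 3} = 1/4.
Summing: E[X] = C(60, 3) · 2^{1 − 3} = 34220 · 1/4 = 8555.
Numerically: E[X] ≈ 8555.000.

E[X] = C(60,3)·2^(1−C(3,2)) = 8555 ≈ 8555.000.


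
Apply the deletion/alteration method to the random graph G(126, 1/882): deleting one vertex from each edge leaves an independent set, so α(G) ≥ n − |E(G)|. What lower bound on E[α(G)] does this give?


E[|E(G)|] = C(126, 2)·p = 7875 · (1/882) = 125/14.
E[α(G)] ≥ n − E[|E(G)|] = 126 − 125/14 = 1639/14.
Numerically: ≈ 117.07143.
(This is only a lower bound; the true E[α(G)] may be larger.)

E[α(G)] ≥ 1639/14 ≈ 117.07143.


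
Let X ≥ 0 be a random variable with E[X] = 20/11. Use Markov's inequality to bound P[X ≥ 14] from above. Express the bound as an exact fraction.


μ = E[X] = 20/11, a = 14.
Markov: P[X ≥ 14] ≤ μ/a = (20/11)/14 = 10/77.
Numerically: ≈ 0.1299.
(Since a = 14 > μ = 1.8182, the bound 10/77 is < 1 and informative.)

P[X ≥ 14] ≤ 10/77 ≈ 0.1299.


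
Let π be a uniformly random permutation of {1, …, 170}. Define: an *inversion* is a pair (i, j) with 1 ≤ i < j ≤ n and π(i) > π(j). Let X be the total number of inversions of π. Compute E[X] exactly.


Write X = Σ X_I over the C(170, 2) = 14365 pairs i < j, with X_I the indicator of one inversion.
There are 14365 indicators.
For each fixed pair i < j, the values π(i) and π(j) are two distinct elements of {1, …, 170} in uniformly random order; by symmetry P[π(i) > π(j)] = 1/2.
By linearity: E[X] = 14365 · (1/2) = C(170, 2) · (1/2) = 14365/2 = 14365/2 ≈ 7182.500.

E[X] = 14365/2 = 7182.500.


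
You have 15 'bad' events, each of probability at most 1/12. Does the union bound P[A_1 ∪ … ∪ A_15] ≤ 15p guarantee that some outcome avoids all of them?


Union bound: P[∪_{i=1}^{15} A_i] ≤ Σ_i P[A_i] ≤ 15·p = 15·(1/12) = 5/4.
Numerically: 5/4 ≈ 1.250.
Is 5/4 < 1? NO.
Since the bound 5/4 is ≥ 1, the union bound is uninformative here; it does NOT by itself certify existence.

15·p = 5/4 ≈ 1.250; existence NOT certified by the union bound.


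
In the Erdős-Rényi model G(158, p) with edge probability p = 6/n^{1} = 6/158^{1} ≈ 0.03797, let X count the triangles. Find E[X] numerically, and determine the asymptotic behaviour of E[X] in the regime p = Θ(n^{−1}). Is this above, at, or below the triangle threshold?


Number of potential triangles: C(158, 3) = 644956.
Each occurs with probability p³ ≈ (0.03797)³ ≈ 5.476240e-05.
By linearity: E[X] = C(158, 3)·p³ ≈ 644956 · 5.476240e-05 ≈ 35.3193.
Here α = 1, so p = 6/n is exactly at the triangle threshold p ~ 1/n. Asymptotically E[X] → c³/6 = 6³/6 = 36 ≈ 36.0000, a bounded constant. In this regime the triangle count is asymptotically Poisson(c³/6).

E[X] ≈ 35.3193; in regime p = Θ(1/n^{1}) E[X] stays bounded (at the triangle threshold p ~ 1/n).


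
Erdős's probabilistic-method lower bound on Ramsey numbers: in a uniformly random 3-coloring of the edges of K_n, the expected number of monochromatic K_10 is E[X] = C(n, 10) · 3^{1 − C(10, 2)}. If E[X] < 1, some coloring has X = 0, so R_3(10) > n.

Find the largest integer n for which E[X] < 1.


We need C(n, 10) · 3^{1 − 45} < 1, i.e. C(n, 10) < 3^{45 − 1} = 984770902183611232881.
Check values of n near the boundary:
  n = 567: C(567, 10) = 873787071273467749398; 873787071273467749398 < 984770902183611232881? YES
  n = 568: C(568, 10) = 889446337783744949208; 889446337783744949208 < 984770902183611232881? YES
  n = 569: C(569, 10) = 905357721286137524328; 905357721286137524328 < 984770902183611232881? YES
  n = 570: C(570, 10) = 921524823451961408691; 921524823451961408691 < 984770902183611232881? YES
  n = 571: C(571, 10) = 937951290893172842001; 937951290893172842001 < 984770902183611232881? YES
  n = 572: C(572, 10) = 954640815642161682606; 954640815642161682606 < 984770902183611232881? YES
  n = 573: C(573, 10) = 971597135635805762226; 971597135635805762226 < 984770902183611232881? YES
  n = 574: C(574, 10) = 988824035203816502691; 988824035203816502691 < 984770902183611232881? NO
  n = 575: C(575, 10) = 1006325345561406175305; 1006325345561406175305 < 984770902183611232881? NO
The largest n with C(n, 10) < 984770902183611232881 is n = 573 (where E[X] = 35985079097622435638/36472996377170786403 ≈ 0.98662). Hence R_3(10) > 573, i.e. R_3(10) ≥ 574.

Largest n = 573; hence R_3(10) > 573.


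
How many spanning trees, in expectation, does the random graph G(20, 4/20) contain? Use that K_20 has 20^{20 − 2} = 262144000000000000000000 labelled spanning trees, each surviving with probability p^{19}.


K_20 has 20^{20 − 2} = 262144000000000000000000 labelled spanning trees.
For each such spanning tree H, let X_H = 1 if all 19 edges of H are present in G. Then P[X_H = 1] = p^{19} = (1/5)^{19} = 1/19073486328125.
By linearity: E[X] = Σ_H E[X_H] = 262144000000000000000000 · p^{19} = 262144000000000000000000 · 1/19073486328125 = 68719476736/5.
Numerically: E[X] ≈ 1.3744e+10.

E[X] = 262144000000000000000000 · (1/5)^{19} = 68719476736/5 ≈ 1.3744e+10.


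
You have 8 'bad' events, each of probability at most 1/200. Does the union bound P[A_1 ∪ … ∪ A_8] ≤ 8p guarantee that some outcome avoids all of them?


Union bound: P[∪_{i=1}^{8} A_i] ≤ Σ_i P[A_i] ≤ 8·p = 8·(1/200) = 1/25.
Numerically: 1/25 ≈ 0.0400000.
Is 1/25 < 1? YES.
Since P[∪ A_i] ≤ 1/25 < 1, the complement has P[∩ A_i^c] ≥ 1 − 1/25 = 24/25 > 0, so some outcome avoids every A_i.

8·p = 1/25 ≈ 0.0400000; existence CERTIFIED by the union bound.


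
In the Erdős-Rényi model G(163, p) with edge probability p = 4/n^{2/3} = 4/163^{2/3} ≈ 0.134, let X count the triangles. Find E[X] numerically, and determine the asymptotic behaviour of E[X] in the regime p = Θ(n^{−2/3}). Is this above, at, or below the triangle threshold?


Number of potential triangles: C(163, 3) = 708561.
Each occurs with probability p³ ≈ (0.134)³ ≈ 2.40882e-03.
By linearity: E[X] = C(163, 3)·p³ ≈ 708561 · 2.40882e-03 ≈ 1706.798.
Since α = 2/3 < 1, p = c/n^{2/3} ≫ 1/n is above the triangle threshold p ~ 1/n. Asymptotically E[X] ~ (c³/6)·n^{3(1−α)} = (4³/6)·n^{1} → ∞; triangles are abundant w.h.p.

E[X] ≈ 1706.798; in regime p = Θ(1/n^{2/3}) E[X] diverges (above the triangle threshold p ~ 1/n).


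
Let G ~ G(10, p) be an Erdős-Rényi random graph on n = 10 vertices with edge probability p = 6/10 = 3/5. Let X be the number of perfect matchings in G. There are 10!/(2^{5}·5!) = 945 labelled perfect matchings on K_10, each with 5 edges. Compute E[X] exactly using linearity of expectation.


K_10 has 10!/(2^{5}·5!) = 945 labelled perfect matchings.
For each such perfect matching H, let X_H = 1 if all 5 edges of H are present in G. Then P[X_H = 1] = p^{5} = (3/5)^{5} = 243/3125.
By linearity: E[X] = Σ_H E[X_H] = 945 · p^{5} = 945 · 243/3125 = 45927/625.
Numerically: E[X] ≈ 73.48.

E[X] = 945 · (3/5)^{5} = 45927/625 ≈ 73.48.


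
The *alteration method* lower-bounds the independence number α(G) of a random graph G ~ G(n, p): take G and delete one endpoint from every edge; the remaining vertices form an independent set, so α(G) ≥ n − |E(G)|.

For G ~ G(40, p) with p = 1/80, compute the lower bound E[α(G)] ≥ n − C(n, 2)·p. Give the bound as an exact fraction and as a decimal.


E[|E(G)|] = C(40, 2)·p = 780 · (1/80) = 39/4.
E[α(G)] ≥ n − E[|E(G)|] = 40 − 39/4 = 121/4.
Numerically: ≈ 30.2500.
(This is only a lower bound; the true E[α(G)] may be larger.)

E[α(G)] ≥ 121/4 ≈ 30.2500.


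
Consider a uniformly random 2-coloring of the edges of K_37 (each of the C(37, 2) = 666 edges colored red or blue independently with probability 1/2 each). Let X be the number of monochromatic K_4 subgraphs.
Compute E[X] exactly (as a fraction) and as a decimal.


Let X = Σ_S X_S over the C(37, 4) = 66045 subsets S of size 4, where X_S = 1 if the K_4 on S is monochromatic.
For a fixed S, the K_4 on S has C(4, 2) = 6 edges. P[all 6 edges red] = (1/2)^6, and likewise for blue, so P[monochromatic] = 2·(1/2)^6 = 2^{1 − 6} = 1/32.
By linearity: E[X] = C(37, 4) · 2^{1 − 6} = 66045 · 1/32 = 66045/32.
Numerically: E[X] ≈ 2063.90625.

E[X] = C(37,4)·2^(1−C(4,2)) = 66045/32 ≈ 2063.90625.


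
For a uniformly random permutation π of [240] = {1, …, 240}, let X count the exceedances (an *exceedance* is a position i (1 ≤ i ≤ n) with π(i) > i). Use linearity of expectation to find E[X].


Write X = Σ_{i=1}^{240} X_i, where X_i = 1_{π(i) > i}.
For each fixed i, π(i) is uniform over {1, …, 240} (marginal of a uniform permutation), so P[π(i) > i] = (n − i)/n. Summing: Σ_{i=1}^{240} (n − i)/n = (0 + 1 + … + 239)/240 = 240(240 − 1)/(2·240) = (240 − 1)/2.
Hence E[X] = Σ_{i=1}^{240} (240 − i)/240 = 239/2 ≈ 119.50000.

E[X] = 239/2 = 119.50000.


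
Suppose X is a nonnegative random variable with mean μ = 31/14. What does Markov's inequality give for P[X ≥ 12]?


μ = E[X] = 31/14, a = 12.
Markov: P[X ≥ 12] ≤ μ/a = (31/14)/12 = 31/168.
Numerically: ≈ 0.185.
(Since a = 12 > μ = 2.214, the bound 31/168 is < 1 and informative.)

P[X ≥ 12] ≤ 31/168 ≈ 0.185.


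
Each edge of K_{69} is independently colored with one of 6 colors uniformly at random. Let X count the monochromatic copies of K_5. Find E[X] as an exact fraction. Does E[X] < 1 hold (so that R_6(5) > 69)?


E[X] = C(69, 5) · 6^{1 − 10} = 11238513 · 6^{−9} = 11238513/10077696.
As a reduced fraction: E[X] = 3746171/3359232 ≈ 1.1151867.
Is E[X] < 1? NO.
Since E[X] ≥ 1, the first-moment bound is inconclusive at n = 69; it does NOT by itself certify R_6(5) > 69.

E[X] = 3746171/3359232 ≈ 1.1151867; E[X] ≥ 1; first-moment method inconclusive here.


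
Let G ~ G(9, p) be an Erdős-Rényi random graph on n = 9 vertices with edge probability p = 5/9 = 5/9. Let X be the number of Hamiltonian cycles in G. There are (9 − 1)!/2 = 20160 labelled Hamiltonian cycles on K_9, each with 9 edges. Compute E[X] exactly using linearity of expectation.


K_9 has (9 − 1)!/2 = 20160 labelled Hamiltonian cycles.
For each such Hamiltonian cycle H, let X_H = 1 if all 9 edges of H are present in G. Then P[X_H = 1] = p^{9} = (5/9)^{9} = 1953125/387420489.
By linearity: E[X] = Σ_H E[X_H] = 20160 · p^{9} = 20160 · 1953125/387420489 = 4375000000/43046721.
Numerically: E[X] ≈ 101.6.

E[X] = 20160 · (5/9)^{9} = 4375000000/43046721 ≈ 101.6.


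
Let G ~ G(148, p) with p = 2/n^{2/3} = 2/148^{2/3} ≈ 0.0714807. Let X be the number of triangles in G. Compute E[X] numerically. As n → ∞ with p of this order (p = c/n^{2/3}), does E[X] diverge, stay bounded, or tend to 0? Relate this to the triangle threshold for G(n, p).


Number of potential triangles: C(148, 3) = 529396.
Each occurs with probability p³ ≈ (0.0714807)³ ≈ 3.65230095e-04.
By linearity: E[X] = C(148, 3)·p³ ≈ 529396 · 3.65230095e-04 ≈ 193.351351.
Since α = 2/3 < 1, p = c/n^{2/3} ≫ 1/n is above the triangle threshold p ~ 1/n. Asymptotically E[X] ~ (c³/6)·n^{3(1−α)} = (2³/6)·n^{1} → ∞; triangles are abundant w.h.p.

E[X] ≈ 193.351351; in regime p = Θ(1/n^{2/3}) E[X] diverges (above the triangle threshold p ~ 1/n).


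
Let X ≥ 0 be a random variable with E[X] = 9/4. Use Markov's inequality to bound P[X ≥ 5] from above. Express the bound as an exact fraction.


μ = E[X] = 9/4, a = 5.
Markov: P[X ≥ 5] ≤ μ/a = (9/4)/5 = 9/20.
Numerically: ≈ 0.4500.
(Since a = 5 > μ = 2.2500, the bound 9/20 is < 1 and informative.)

P[X ≥ 5] ≤ 9/20 ≈ 0.4500.


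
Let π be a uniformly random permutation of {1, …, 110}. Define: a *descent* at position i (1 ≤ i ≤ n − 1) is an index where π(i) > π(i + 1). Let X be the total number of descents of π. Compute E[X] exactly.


Write X = Σ X_I over i = 1, …, 109, with X_I the indicator of one descent.
There are 109 indicators.
For each fixed i, the pair (π(i), π(i+1)) is a uniformly random ordered pair of distinct values from {1, …, 110}; by symmetry P[π(i) > π(i+1)] = 1/2.
By linearity: E[X] = 109 · (1/2) = (110 − 1) · (1/2) = 109/2 ≈ 54.5000.

E[X] = 109/2 = 54.5000.


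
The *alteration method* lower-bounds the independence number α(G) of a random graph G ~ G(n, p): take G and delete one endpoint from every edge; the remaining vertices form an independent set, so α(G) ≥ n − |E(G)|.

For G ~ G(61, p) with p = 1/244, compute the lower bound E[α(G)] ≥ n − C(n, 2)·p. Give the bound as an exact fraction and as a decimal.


E[|E(G)|] = C(61, 2)·p = 1830 · (1/244) = 15/2.
E[α(G)] ≥ n − E[|E(G)|] = 61 − 15/2 = 107/2.
Numerically: ≈ 53.500000.
(This is only a lower bound; the true E[α(G)] may be larger.)

E[α(G)] ≥ 107/2 ≈ 53.500000.


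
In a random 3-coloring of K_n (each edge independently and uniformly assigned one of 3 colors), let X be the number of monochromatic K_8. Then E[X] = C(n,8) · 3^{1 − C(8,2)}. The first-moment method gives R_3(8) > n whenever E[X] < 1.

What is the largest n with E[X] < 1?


We need C(n, 8) · 3^{1 − 28} < 1, i.e. C(n, 8) < 3^{28 − 1} = 7625597484987.
Check values of n near the boundary:
  n = 155: C(155, 8) = 6876747915675; 6876747915675 < 7625597484987? YES
  n = 156: C(156, 8) = 7248464019225; 7248464019225 < 7625597484987? YES
  n = 157: C(157, 8) = 7637643295425; 7637643295425 < 7625597484987? NO
  n = 158: C(158, 8) = 8044984271181; 8044984271181 < 7625597484987? NO
  n = 159: C(159, 8) = 8471208603429; 8471208603429 < 7625597484987? NO
The largest n with C(n, 8) < 7625597484987 is n = 156 (where E[X] = 805384891025/847288609443 ≈ 0.950544). Hence R_3(8) > 156, i.e. R_3(8) ≥ 157.

Largest n = 156; hence R_3(8) > 156.


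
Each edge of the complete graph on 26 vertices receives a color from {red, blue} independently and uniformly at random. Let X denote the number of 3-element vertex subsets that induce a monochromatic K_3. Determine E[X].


Let X = Σ_S X_S over the C(26, 3) = 2600 subsets S of size 3, where X_S = 1 if the K_3 on S is monochromatic.
For a fixed S, the K_3 on S has C(3, 2) = 3 edges. P[all 3 edges red] = (1/2)^3, and likewise for blue, so P[monochromatic] = 2·(1/2)^3 = 2^{1 − 3} = 1/4.
Summing: E[X] = C(26, 3) · 2^{1 − 3} = 2600 · 1/4 = 650.
Numerically: E[X] ≈ 650.00000.

E[X] = C(26,3)·2^(1−C(3,2)) = 650 ≈ 650.00000.


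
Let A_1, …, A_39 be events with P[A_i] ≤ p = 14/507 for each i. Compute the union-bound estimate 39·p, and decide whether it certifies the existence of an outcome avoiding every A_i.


Union bound: P[∪_{i=1}^{39} A_i] ≤ Σ_i P[A_i] ≤ 39·p = 39·(14/507) = 14/13.
Numerically: 14/13 ≈ 1.076923.
Is 14/13 < 1? NO.
Since the bound 14/13 is ≥ 1, the union bound is uninformative here; it does NOT by itself certify existence.

39·p = 14/13 ≈ 1.076923; existence NOT certified by the union bound.


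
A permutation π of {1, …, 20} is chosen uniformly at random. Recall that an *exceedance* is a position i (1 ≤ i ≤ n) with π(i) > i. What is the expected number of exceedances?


Write X = Σ_{i=1}^{20} X_i, where X_i = 1_{π(i) > i}.
For each fixed i, π(i) is uniform over {1, …, 20} (marginal of a uniform permutation), so P[π(i) > i] = (n − i)/n. Summing: Σ_{i=1}^{20} (n − i)/n = (0 + 1 + … + 19)/20 = 20(20 − 1)/(2·20) = (20 − 1)/2.
Hence E[X] = Σ_{i=1}^{20} (20 − i)/20 = 19/2 ≈ 9.500.

E[X] = 19/2 = 9.500.


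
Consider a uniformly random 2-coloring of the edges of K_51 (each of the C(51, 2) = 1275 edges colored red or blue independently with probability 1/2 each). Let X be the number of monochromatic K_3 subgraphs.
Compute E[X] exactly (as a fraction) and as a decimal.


Let X = Σ_S X_S over the C(51, 3) = 20825 subsets S of size 3, where X_S = 1 if the K_3 on S is monochromatic.
For a fixed S, the K_3 on S has C(3, 2) = 3 edges. P[all 3 edges red] = (1/2)^3, and likewise for blue, so P[monochromatic] = 2·(1/2)^3 = 2^{1 − 3} = 1/4.
By linearity of expectation: E[X] = C(51, 3) · 2^{1 − 3} = 20825 · 1/4 = 20825/4.
Numerically: E[X] ≈ 5206.250.

E[X] = C(51,3)·2^(1−C(3,2)) = 20825/4 ≈ 5206.250.


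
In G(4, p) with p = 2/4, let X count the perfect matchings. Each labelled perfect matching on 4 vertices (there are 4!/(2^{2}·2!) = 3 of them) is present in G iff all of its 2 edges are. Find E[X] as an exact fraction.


K_4 has 4!/(2^{2}·2!) = 3 labelled perfect matchings.
For each such perfect matching H, let X_H = 1 if all 2 edges of H are present in G. Then P[X_H = 1] = p^{2} = (1/2)^{2} = 1/4.
By linearity: E[X] = Σ_H E[X_H] = 3 · p^{2} = 3 · 1/4 = 3/4.
Numerically: E[X] ≈ 0.75.

E[X] = 3 · (1/2)^{2} = 3/4 ≈ 0.75.


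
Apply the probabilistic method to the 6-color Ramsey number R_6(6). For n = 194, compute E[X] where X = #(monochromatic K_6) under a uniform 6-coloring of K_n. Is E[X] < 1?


E[X] = C(194, 6) · 6^{1 − 15} = 68482017072 · 6^{−14} = 68482017072/78364164096.
As a reduced fraction: E[X] = 475569563/544195584 ≈ 0.8739.
Is E[X] < 1? YES.
Since E[X] < 1, there exists a 6-coloring of K_{194} with no monochromatic K_6; hence R_6(6) > 194.

E[X] = 475569563/544195584 ≈ 0.8739; E[X] < 1, so R_6(6) > 194.


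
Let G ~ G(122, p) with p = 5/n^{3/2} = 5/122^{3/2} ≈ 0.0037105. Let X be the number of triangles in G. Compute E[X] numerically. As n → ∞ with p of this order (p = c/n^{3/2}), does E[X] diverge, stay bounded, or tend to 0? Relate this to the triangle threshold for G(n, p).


Number of potential triangles: C(122, 3) = 295240.
Each occurs with probability p³ ≈ (0.0037105)³ ≈ 5.1084691e-08.
By linearity: E[X] = C(122, 3)·p³ ≈ 295240 · 5.1084691e-08 ≈ 0.01508.
Since α = 3/2 > 1, p = c/n^{3/2} = o(1/n) is below the triangle threshold p ~ 1/n. Asymptotically E[X] ~ (c³/6)·n^{3(1−α)} = (5³/6)·n^{-1.5} → 0, so by Markov's inequality G has no triangles w.h.p.

E[X] ≈ 0.01508; in regime p = Θ(1/n^{3/2}) E[X] tends to 0 (below the triangle threshold p ~ 1/n).


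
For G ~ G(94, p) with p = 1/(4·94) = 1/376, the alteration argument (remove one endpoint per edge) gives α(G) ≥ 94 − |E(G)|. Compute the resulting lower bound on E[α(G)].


E[|E(G)|] = C(94, 2)·p = 4371 · (1/376) = 93/8.
E[α(G)] ≥ n − E[|E(G)|] = 94 − 93/8 = 659/8.
Numerically: ≈ 82.375000.
(This is only a lower bound; the true E[α(G)] may be larger.)

E[α(G)] ≥ 659/8 ≈ 82.375000.


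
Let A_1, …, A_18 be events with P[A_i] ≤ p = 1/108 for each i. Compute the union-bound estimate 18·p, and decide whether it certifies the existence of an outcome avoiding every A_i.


Union bound: P[∪_{i=1}^{18} A_i] ≤ Σ_i P[A_i] ≤ 18·p = 18·(1/108) = 1/6.
Numerically: 1/6 ≈ 0.167.
Is 1/6 < 1? YES.
Since P[∪ A_i] ≤ 1/6 < 1, the complement has P[∩ A_i^c] ≥ 1 − 1/6 = 5/6 > 0, so some outcome avoids every A_i.

18·p = 1/6 ≈ 0.167; existence CERTIFIED by the union bound.


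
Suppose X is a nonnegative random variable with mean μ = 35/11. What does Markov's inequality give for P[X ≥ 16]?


μ = E[X] = 35/11, a = 16.
Markov: P[X ≥ 16] ≤ μ/a = (35/11)/16 = 35/176.
Numerically: ≈ 0.19886.
(Since a = 16 > μ = 3.18182, the bound 35/176 is < 1 and informative.)

P[X ≥ 16] ≤ 35/176 ≈ 0.19886.


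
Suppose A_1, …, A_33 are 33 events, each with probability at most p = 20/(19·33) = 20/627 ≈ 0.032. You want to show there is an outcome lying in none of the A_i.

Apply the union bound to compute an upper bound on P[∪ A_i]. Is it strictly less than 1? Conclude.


Union bound: P[∪_{i=1}^{33} A_i] ≤ Σ_i P[A_i] ≤ 33·p = 33·(20/627) = 20/19.
Numerically: 20/19 ≈ 1.053.
Is 20/19 < 1? NO.
Since the bound 20/19 is ≥ 1, the union bound is uninformative here; it does NOT by itself certify existence.

33·p = 20/19 ≈ 1.053; existence NOT certified by the union bound.


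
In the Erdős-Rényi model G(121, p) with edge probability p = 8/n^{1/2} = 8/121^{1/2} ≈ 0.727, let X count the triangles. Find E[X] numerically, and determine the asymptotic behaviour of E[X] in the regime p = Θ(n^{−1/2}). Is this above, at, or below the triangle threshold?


Number of potential triangles: C(121, 3) = 287980.
Each occurs with probability p³ ≈ (0.727)³ ≈ 3.84673e-01.
By linearity: E[X] = C(121, 3)·p³ ≈ 287980 · 3.84673e-01 ≈ 110778.182.
Since α = 1/2 < 1, p = c/n^{1/2} ≫ 1/n is above the triangle threshold p ~ 1/n. Asymptotically E[X] ~ (c³/6)·n^{3(1−α)} = (8³/6)·n^{1.5} → ∞; triangles are abundant w.h.p.

E[X] ≈ 110778.182; in regime p = Θ(1/n^{1/2}) E[X] diverges (above the triangle threshold p ~ 1/n).


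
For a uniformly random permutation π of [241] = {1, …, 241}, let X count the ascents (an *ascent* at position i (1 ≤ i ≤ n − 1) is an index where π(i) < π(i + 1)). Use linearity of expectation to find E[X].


Write X = Σ X_I over i = 1, …, 240, with X_I the indicator of one ascent.
There are 240 indicators.
For each fixed i, the pair (π(i), π(i+1)) is a uniformly random ordered pair of distinct values from {1, …, 241}; by symmetry P[π(i) < π(i+1)] = 1/2.
By linearity: E[X] = 240 · (1/2) = (241 − 1) · (1/2) = 120 ≈ 120.00000.

E[X] = 120 = 120.00000.


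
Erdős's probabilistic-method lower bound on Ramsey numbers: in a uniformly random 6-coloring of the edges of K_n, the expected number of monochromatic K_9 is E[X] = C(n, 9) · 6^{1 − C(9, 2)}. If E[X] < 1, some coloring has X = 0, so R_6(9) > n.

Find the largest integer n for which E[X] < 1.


We need C(n, 9) · 6^{1 − 36} < 1, i.e. C(n, 9) < 6^{36 − 1} = 1719070799748422591028658176.
Check values of n near the boundary:
  n = 4403: C(4403, 9) = 1699894433046281918452233150; 1699894433046281918452233150 < 1719070799748422591028658176? YES
  n = 4404: C(4404, 9) = 1703375445537161676647015880; 1703375445537161676647015880 < 1719070799748422591028658176? YES
  n = 4405: C(4405, 9) = 1706862792900636302463627150; 1706862792900636302463627150 < 1719070799748422591028658176? YES
  n = 4406: C(4406, 9) = 1710356485221788389505285700; 1710356485221788389505285700 < 1719070799748422591028658176? YES
  n = 4407: C(4407, 9) = 1713856532599459170657070050; 1713856532599459170657070050 < 1719070799748422591028658176? YES
  n = 4408: C(4408, 9) = 1717362945146264156457459600; 1717362945146264156457459600 < 1719070799748422591028658176? YES
  n = 4409: C(4409, 9) = 1720875732988608787686577131; 1720875732988608787686577131 < 1719070799748422591028658176? NO
The largest n with C(n, 9) < 1719070799748422591028658176 is n = 4408 (where E[X] = 35778394690547169926197075/35813974994758803979763712 ≈ 0.999007). Hence R_6(9) > 4408, i.e. R_6(9) ≥ 4409.

Largest n = 4408; hence R_6(9) > 4408.


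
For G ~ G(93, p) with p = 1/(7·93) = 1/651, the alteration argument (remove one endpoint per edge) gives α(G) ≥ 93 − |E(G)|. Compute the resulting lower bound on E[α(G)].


E[|E(G)|] = C(93, 2)·p = 4278 · (1/651) = 46/7.
E[α(G)] ≥ n − E[|E(G)|] = 93 − 46/7 = 605/7.
Numerically: ≈ 86.428571.
(This is only a lower bound; the true E[α(G)] may be larger.)

E[α(G)] ≥ 605/7 ≈ 86.428571.


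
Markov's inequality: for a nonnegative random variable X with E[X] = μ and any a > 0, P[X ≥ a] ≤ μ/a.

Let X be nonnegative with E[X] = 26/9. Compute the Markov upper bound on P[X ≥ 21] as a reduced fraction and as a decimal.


μ = E[X] = 26/9, a = 21.
Markov: P[X ≥ 21] ≤ μ/a = (26/9)/21 = 26/189.
Numerically: ≈ 0.137566.
(Since a = 21 > μ = 2.888889, the bound 26/189 is < 1 and informative.)

P[X ≥ 21] ≤ 26/189 ≈ 0.137566.


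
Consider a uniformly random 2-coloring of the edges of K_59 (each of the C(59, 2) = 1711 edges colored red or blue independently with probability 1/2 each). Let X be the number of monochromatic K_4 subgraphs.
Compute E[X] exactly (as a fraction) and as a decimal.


Let X = Σ_S X_S over the C(59, 4) = 455126 subsets S of size 4, where X_S = 1 if the K_4 on S is monochromatic.
For a fixed S, the K_4 on S has C(4, 2) = 6 edges. P[all 6 edges red] = (1/2)^6, and likewise for blue, so P[monochromatic] = 2·(1/2)^6 = 2^{1 − 6} = 1/32.
Summing: E[X] = C(59, 4) · 2^{1 − 6} = 455126 · 1/32 = 227563/16.
Numerically: E[X] ≈ 14222.687500.

E[X] = C(59,4)·2^(1−C(4,2)) = 227563/16 ≈ 14222.687500.


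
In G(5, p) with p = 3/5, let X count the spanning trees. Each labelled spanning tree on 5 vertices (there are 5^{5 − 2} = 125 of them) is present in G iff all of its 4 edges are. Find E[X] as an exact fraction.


K_5 has 5^{5 − 2} = 125 labelled spanning trees.
For each such spanning tree H, let X_H = 1 if all 4 edges of H are present in G. Then P[X_H = 1] = p^{4} = (3/5)^{4} = 81/625.
Summing the indicators: E[X] = Σ_H E[X_H] = 125 · p^{4} = 125 · 81/625 = 81/5.
Numerically: E[X] ≈ 16.2.

E[X] = 125 · (3/5)^{4} = 81/5 ≈ 16.2.


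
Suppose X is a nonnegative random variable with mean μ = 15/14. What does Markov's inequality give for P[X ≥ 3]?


μ = E[X] = 15/14, a = 3.
Markov: P[X ≥ 3] ≤ μ/a = (15/14)/3 = 5/14.
Numerically: ≈ 0.3571.
(Since a = 3 > μ = 1.0714, the bound 5/14 is < 1 and informative.)

P[X ≥ 3] ≤ 5/14 ≈ 0.3571.


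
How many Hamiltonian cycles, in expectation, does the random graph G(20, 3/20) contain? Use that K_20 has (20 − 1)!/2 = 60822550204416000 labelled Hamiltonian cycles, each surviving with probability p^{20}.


K_20 has (20 − 1)!/2 = 60822550204416000 labelled Hamiltonian cycles.
For each such Hamiltonian cycle H, let X_H = 1 if all 20 edges of H are present in G. Then P[X_H = 1] = p^{20} = (3/20)^{20} = 3486784401/104857600000000000000000000.
Summing the indicators: E[X] = Σ_H E[X_H] = 60822550204416000 · p^{20} = 60822550204416000 · 3486784401/104857600000000000000000000 = 51776152168407487821/25600000000000000000.
Numerically: E[X] ≈ 2.023.

E[X] = 60822550204416000 · (3/20)^{20} = 51776152168407487821/25600000000000000000 ≈ 2.023.


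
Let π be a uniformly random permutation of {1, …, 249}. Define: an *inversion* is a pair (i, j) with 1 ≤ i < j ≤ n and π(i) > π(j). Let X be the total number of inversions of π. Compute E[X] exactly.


Write X = Σ X_I over the C(249, 2) = 30876 pairs i < j, with X_I the indicator of one inversion.
There are 30876 indicators.
For each fixed pair i < j, the values π(i) and π(j) are two distinct elements of {1, …, 249} in uniformly random order; by symmetry P[π(i) > π(j)] = 1/2.
By linearity: E[X] = 30876 · (1/2) = C(249, 2) · (1/2) = 30876/2 = 15438 ≈ 15438.000000.

E[X] = 15438 = 15438.000000.


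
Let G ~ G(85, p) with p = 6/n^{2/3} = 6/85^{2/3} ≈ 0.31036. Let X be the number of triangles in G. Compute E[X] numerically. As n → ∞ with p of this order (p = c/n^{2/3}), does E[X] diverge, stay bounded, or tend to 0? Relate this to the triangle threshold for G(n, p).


Number of potential triangles: C(85, 3) = 98770.
Each occurs with probability p³ ≈ (0.31036)³ ≈ 2.9896194e-02.
By linearity: E[X] = C(85, 3)·p³ ≈ 98770 · 2.9896194e-02 ≈ 2952.84706.
Since α = 2/3 < 1, p = c/n^{2/3} ≫ 1/n is above the triangle threshold p ~ 1/n. Asymptotically E[X] ~ (c³/6)·n^{3(1−α)} = (6³/6)·n^{1} → ∞; triangles are abundant w.h.p.

E[X] ≈ 2952.84706; in regime p = Θ(1/n^{2/3}) E[X] diverges (above the triangle threshold p ~ 1/n).


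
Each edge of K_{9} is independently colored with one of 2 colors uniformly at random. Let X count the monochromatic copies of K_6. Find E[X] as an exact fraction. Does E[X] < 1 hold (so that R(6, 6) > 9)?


E[X] = C(9, 6) · 2^{1 − 15} = 84 · 2^{−14} = 84/16384.
As a reduced fraction: E[X] = 21/4096 ≈ 0.0051270.
Is E[X] < 1? YES.
Since E[X] < 1, there exists a 2-coloring of K_{9} with no monochromatic K_6; hence R(6, 6) > 9.

E[X] = 21/4096 ≈ 0.0051270; E[X] < 1, so R(6, 6) > 9.


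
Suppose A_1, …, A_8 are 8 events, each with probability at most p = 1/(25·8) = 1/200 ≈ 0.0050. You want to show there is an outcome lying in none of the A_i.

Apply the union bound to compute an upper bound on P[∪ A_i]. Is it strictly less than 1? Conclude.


Union bound: P[∪_{i=1}^{8} A_i] ≤ Σ_i P[A_i] ≤ 8·p = 8·(1/200) = 1/25.
Numerically: 1/25 ≈ 0.0400.
Is 1/25 < 1? YES.
Since P[∪ A_i] ≤ 1/25 < 1, the complement has P[∩ A_i^c] ≥ 1 − 1/25 = 24/25 > 0, so some outcome avoids every A_i.

8·p = 1/25 ≈ 0.0400; existence CERTIFIED by the union bound.


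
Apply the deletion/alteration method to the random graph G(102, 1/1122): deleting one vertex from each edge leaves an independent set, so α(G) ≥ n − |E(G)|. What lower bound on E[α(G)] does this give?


E[|E(G)|] = C(102, 2)·p = 5151 · (1/1122) = 101/22.
E[α(G)] ≥ n − E[|E(G)|] = 102 − 101/22 = 2143/22.
Numerically: ≈ 97.4091.
(This is only a lower bound; the true E[α(G)] may be larger.)

E[α(G)] ≥ 2143/22 ≈ 97.4091.
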